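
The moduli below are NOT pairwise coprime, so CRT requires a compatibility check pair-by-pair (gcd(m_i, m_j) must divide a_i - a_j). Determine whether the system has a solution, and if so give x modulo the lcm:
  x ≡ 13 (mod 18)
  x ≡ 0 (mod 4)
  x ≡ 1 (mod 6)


Moduli 18, 4, 6 are not pairwise coprime, so CRT works modulo lcm(m_i) when all pairwise compatibility conditions hold.
Pairwise compatibility: gcd(m_i, m_j) must divide a_i - a_j for every pair.
Merge one congruence at a time:
  Start: x ≡ 13 (mod 18).
  Combine with x ≡ 0 (mod 4): gcd(18, 4) = 2, and 0 - 13 = -13 is NOT divisible by 2.
    ⇒ system is inconsistent (no integer solution).

No solution (the system is inconsistent).


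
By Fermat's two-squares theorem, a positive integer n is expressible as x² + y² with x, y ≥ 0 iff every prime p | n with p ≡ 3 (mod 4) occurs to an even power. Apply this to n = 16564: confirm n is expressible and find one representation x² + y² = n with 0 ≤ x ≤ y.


Step 1: Factor n = 16564 = 2^2 · 41 · 101.
Step 2: Check the mod-4 condition on each prime factor: 2 = 2 (special); 41 ≡ 1 (mod 4), exponent 1; 101 ≡ 1 (mod 4), exponent 1.
All primes ≡ 3 (mod 4) appear to even exponent (or don't appear), so by the two-squares theorem n IS expressible as a sum of two squares.
Step 3: Build a representation. Group n = k² · m with k = 2 and m = 41 · 101 = 4141 (a product of primes ≡ 1 (mod 4)); a representation of m scales to one of n via (k·x)² + (k·y)² = k²(x² + y²). Each prime p ≡ 1 (mod 4) is itself a sum of two squares; find a² by testing p − a² for a perfect square:
  41: 41 − 1² = 40, 41 − 2² = 37, 41 − 3² = 32, 41 − 4² = 25 = 5² ⇒ 41 = 4² + 5².
  101: 101 − 1² = 100 = 10² ⇒ 101 = 1² + 10².
  Combine using the Brahmagupta–Fibonacci identity (a² + b²)(c² + d²) = (ac − bd)² + (ad + bc)² = (ac + bd)² + (ad − bc)²:
  41 · 101 = 4141: from (4² + 5²)(1² + 10²), take (4·1 − 5·10, 4·10 + 5·1) = (4 − 50, 40 + 5) = (-46, 45); dropping signs (only squares matter) gives (46, 45); check 46² + 45² = 2116 + 2025 = 4141 ✓.
  Scale by k = 2: (2·46, 2·45) = (92, 90).
Step 4: Order so x ≤ y and verify: 90² + 92² = 8100 + 8464 = 16564 = n. ✓

n = 16564 = 90² + 92² (one valid representation with x ≤ y).


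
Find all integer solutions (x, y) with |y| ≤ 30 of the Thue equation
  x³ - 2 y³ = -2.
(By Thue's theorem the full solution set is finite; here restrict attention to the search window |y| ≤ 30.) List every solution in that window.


The equation is x³ - 2y³ = -2. For fixed y, x³ = 2·y³ − 2, so a solution requires the RHS to be a perfect cube.
Strategy: iterate y from -30 to 30, compute RHS = 2·y³ − 2, and check whether it is a (positive or negative) perfect cube.
Check small values of y:
  y = 0: RHS = -2 is not a perfect cube.
  y = 1: RHS = 0 = (0)³ ⇒ x = 0 works.
  y = -1: RHS = -4 is not a perfect cube.
  y = 2: RHS = 14 is not a perfect cube.
  y = -2: RHS = -18 is not a perfect cube.
  y = 3: RHS = 52 is not a perfect cube.
  y = -3: RHS = -56 is not a perfect cube.
Continuing the search up to |y| = 30 finds no further solutions beyond those listed.
Collected solutions: (0, 1).

Solutions (with |y| ≤ 30): (0, 1).


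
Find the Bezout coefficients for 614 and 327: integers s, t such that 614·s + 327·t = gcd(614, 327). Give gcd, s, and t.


Euclidean algorithm on (614, 327) — divide until remainder is 0:
  614 = 1 · 327 + 287
  327 = 1 · 287 + 40
  287 = 7 · 40 + 7
  40 = 5 · 7 + 5
  7 = 1 · 5 + 2
  5 = 2 · 2 + 1
  2 = 2 · 1 + 0
gcd(614, 327) = 1.
Track Bezout coefficients alongside the remainders: start with r₀ = 614 = a·1 + b·0 (s = 1, t = 0) and r₁ = 327 = a·0 + b·1 (s = 0, t = 1); each new remainder r_{k+1} = r_{k-1} − q_k·r_k inherits s_{k+1} = s_{k-1} − q_k·s_k, t_{k+1} = t_{k-1} − q_k·t_k, so r_k = a·s_k + b·t_k at every step:
  q = 1: r = 287, s = 1 − 1·0 = 1, t = 0 − 1·1 = -1  (check: 614·1 + 327·(-1) = 287)
  q = 1: r = 40, s = 0 − 1·1 = -1, t = 1 − 1·(-1) = 2  (check: 614·(-1) + 327·2 = 40)
  q = 7: r = 7, s = 1 − 7·(-1) = 8, t = -1 − 7·2 = -15  (check: 614·8 + 327·(-15) = 7)
  q = 5: r = 5, s = -1 − 5·8 = -41, t = 2 − 5·(-15) = 77  (check: 614·(-41) + 327·77 = 5)
  q = 1: r = 2, s = 8 − 1·(-41) = 49, t = -15 − 1·77 = -92  (check: 614·49 + 327·(-92) = 2)
  q = 2: r = 1, s = -41 − 2·49 = -139, t = 77 − 2·(-92) = 261  (check: 614·(-139) + 327·261 = 1)
The row with r = 1 (the gcd) gives the Bezout coefficients s = -139, t = 261.
Result: 614 · (-139) + 327 · (261) = 1.

gcd(614, 327) = 1; s = -139, t = 261 (check: 614·(-139) + 327·261 = 1).


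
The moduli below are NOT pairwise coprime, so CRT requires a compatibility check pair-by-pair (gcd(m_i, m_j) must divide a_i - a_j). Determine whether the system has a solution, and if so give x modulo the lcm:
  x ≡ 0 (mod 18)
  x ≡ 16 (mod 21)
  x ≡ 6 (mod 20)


Moduli 18, 21, 20 are not pairwise coprime, so CRT works modulo lcm(m_i) when all pairwise compatibility conditions hold.
Pairwise compatibility: gcd(m_i, m_j) must divide a_i - a_j for every pair.
Merge one congruence at a time:
  Start: x ≡ 0 (mod 18).
  Combine with x ≡ 16 (mod 21): gcd(18, 21) = 3, and 16 - 0 = 16 is NOT divisible by 3.
    ⇒ system is inconsistent (no integer solution).

No solution (the system is inconsistent).


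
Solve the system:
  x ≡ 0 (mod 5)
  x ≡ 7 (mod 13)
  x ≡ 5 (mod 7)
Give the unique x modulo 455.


Moduli 5, 13, 7 are pairwise coprime; by CRT there is a unique solution modulo M = 5 · 13 · 7 = 455.
Solve pairwise, accumulating the modulus:
  Start with x ≡ 0 (mod 5).
  Combine with x ≡ 7 (mod 13): since gcd(5, 13) = 1, we get a unique residue mod 65.
    Write x = 0 + 5·t and substitute into x ≡ 7 (mod 13): 5·t ≡ 7 − 0 = 7 (mod 13).
    The inverse of 5 mod 13 is 8 (since 5·8 = 40 = 3·13 + 1), so t ≡ 8·7 = 56 ≡ 4 (mod 13).
    Then x = 0 + 5·4 = 20, valid modulo lcm(5, 13) = 65: x ≡ 20 (mod 65).
  Combine with x ≡ 5 (mod 7): since gcd(65, 7) = 1, we get a unique residue mod 455.
    Write x = 20 + 65·t and substitute into x ≡ 5 (mod 7): 65·t ≡ 5 − 20 = -15 (mod 7).
    Reduce coefficients mod 7: 2·t ≡ 6 (mod 7).
    The inverse of 2 mod 7 is 4 (since 2·4 = 8 = 1·7 + 1), so t ≡ 4·6 = 24 ≡ 3 (mod 7).
    Then x = 20 + 65·3 = 215, valid modulo lcm(65, 7) = 455: x ≡ 215 (mod 455).
Verify: 215 mod 5 = 0 ✓, 215 mod 13 = 7 ✓, 215 mod 7 = 5 ✓.

x ≡ 215 (mod 455).


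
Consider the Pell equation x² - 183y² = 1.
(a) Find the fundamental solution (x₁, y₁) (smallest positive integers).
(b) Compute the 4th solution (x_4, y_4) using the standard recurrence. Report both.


Step 1: Find the fundamental solution (x₁, y₁) of x² - 183y² = 1.
  Expand √183 as a continued fraction. a₀ = ⌊√183⌋ = 13; iterate m_{k+1} = d_k·a_k − m_k, d_{k+1} = (183 − m_{k+1}²)/d_k, a_{k+1} = ⌊(a₀ + m_{k+1})/d_{k+1}⌋ (starting m₀ = 0, d₀ = 1), with convergents p_k = a_k·p_{k-1} + p_{k-2}, q_k = a_k·q_{k-1} + q_{k-2} (p₋₁ = 1, q₋₁ = 0):
  k = 0: a₀ = 13; p₀/q₀ = 13/1; p₀² − 183·q₀² = 169 − 183 = -14.
  k = 1: m = 13, d = 14, a = ⌊(13 + 13)/14⌋ = 1; p/q = (1·13 + 1)/(1·1 + 0) = 14/1; p² − 183·q² = 196 − 183 = 13.
  k = 2: m = 1, d = 13, a = ⌊(13 + 1)/13⌋ = 1; p/q = (1·14 + 13)/(1·1 + 1) = 27/2; p² − 183·q² = 729 − 732 = -3.
  k = 3: m = 12, d = 3, a = ⌊(13 + 12)/3⌋ = 8; p/q = (8·27 + 14)/(8·2 + 1) = 230/17; p² − 183·q² = 52900 − 52887 = 13.
  k = 4: m = 12, d = 13, a = ⌊(13 + 12)/13⌋ = 1; p/q = (1·230 + 27)/(1·17 + 2) = 257/19; p² − 183·q² = 66049 − 66063 = -14.
  k = 5: m = 1, d = 14, a = ⌊(13 + 1)/14⌋ = 1; p/q = (1·257 + 230)/(1·19 + 17) = 487/36; p² − 183·q² = 237169 − 237168 = 1.
  The first convergent with p² − 183·q² = 1 gives the fundamental solution (x₁, y₁) = (487, 36).
Step 2: Apply the recurrence (x_{n+1}, y_{n+1}) = (x₁x_n + 183y₁y_n, x₁y_n + y₁x_n) repeatedly.
  From (x_1, y_1) = (487, 36): x_2 = 487·487 + 183·36·36 = 474337; y_2 = 487·36 + 36·487 = 35064.
  From (x_2, y_2) = (474337, 35064): x_3 = 487·474337 + 183·36·35064 = 462003751; y_3 = 487·35064 + 36·474337 = 34152300.
  From (x_3, y_3) = (462003751, 34152300): x_4 = 487·462003751 + 183·36·34152300 = 449991179137; y_4 = 487·34152300 + 36·462003751 = 33264305136.
Step 3: Verify x_4² - 183·y_4² = 202492061301107624064769 - 202492061301107624064768 = 1 (should be 1). ✓

(x_1, y_1) = (487, 36); (x_4, y_4) = (449991179137, 33264305136).


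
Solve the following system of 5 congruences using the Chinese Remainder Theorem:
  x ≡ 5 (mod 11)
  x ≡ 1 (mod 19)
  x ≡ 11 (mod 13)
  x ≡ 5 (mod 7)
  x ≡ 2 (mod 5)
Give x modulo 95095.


Product of moduli M = 11 · 19 · 13 · 7 · 5 = 95095.
Merge one congruence at a time:
  Start: x ≡ 5 (mod 11).
  Combine with x ≡ 1 (mod 19); new modulus lcm = 209.
    Write x = 5 + 11·t and substitute into x ≡ 1 (mod 19): 11·t ≡ 1 − 5 = -4 (mod 19).
    Reduce coefficients mod 19: 11·t ≡ 15 (mod 19).
    The inverse of 11 mod 19 is 7 (since 11·7 = 77 = 4·19 + 1), so t ≡ 7·15 = 105 ≡ 10 (mod 19).
    Then x = 5 + 11·10 = 115, valid modulo lcm(11, 19) = 209: x ≡ 115 (mod 209).
  Combine with x ≡ 11 (mod 13); new modulus lcm = 2717.
    Write x = 115 + 209·t and substitute into x ≡ 11 (mod 13): 209·t ≡ 11 − 115 = -104 (mod 13).
    Reduce coefficients mod 13: 1·t ≡ 0 (mod 13).
    So t ≡ 0 (mod 13).
    Then x = 115 + 209·0 = 115, valid modulo lcm(209, 13) = 2717: x ≡ 115 (mod 2717).
  Combine with x ≡ 5 (mod 7); new modulus lcm = 19019.
    Write x = 115 + 2717·t and substitute into x ≡ 5 (mod 7): 2717·t ≡ 5 − 115 = -110 (mod 7).
    Reduce coefficients mod 7: 1·t ≡ 2 (mod 7).
    So t ≡ 2 (mod 7).
    Then x = 115 + 2717·2 = 5549, valid modulo lcm(2717, 7) = 19019: x ≡ 5549 (mod 19019).
  Combine with x ≡ 2 (mod 5); new modulus lcm = 95095.
    Write x = 5549 + 19019·t and substitute into x ≡ 2 (mod 5): 19019·t ≡ 2 − 5549 = -5547 (mod 5).
    Reduce coefficients mod 5: 4·t ≡ 3 (mod 5).
    The inverse of 4 mod 5 is 4 (since 4·4 = 16 = 3·5 + 1), so t ≡ 4·3 = 12 ≡ 2 (mod 5).
    Then x = 5549 + 19019·2 = 43587, valid modulo lcm(19019, 5) = 95095: x ≡ 43587 (mod 95095).
Verify against each original: 43587 mod 11 = 5, 43587 mod 19 = 1, 43587 mod 13 = 11, 43587 mod 7 = 5, 43587 mod 5 = 2.

x ≡ 43587 (mod 95095).


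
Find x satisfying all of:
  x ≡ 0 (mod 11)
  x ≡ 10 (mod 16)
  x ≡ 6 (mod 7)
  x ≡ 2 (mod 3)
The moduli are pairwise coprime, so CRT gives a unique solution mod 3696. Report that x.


Product of moduli M = 11 · 16 · 7 · 3 = 3696.
Merge one congruence at a time:
  Start: x ≡ 0 (mod 11).
  Combine with x ≡ 10 (mod 16); new modulus lcm = 176.
    Write x = 0 + 11·t and substitute into x ≡ 10 (mod 16): 11·t ≡ 10 − 0 = 10 (mod 16).
    The inverse of 11 mod 16 is 3 (since 11·3 = 33 = 2·16 + 1), so t ≡ 3·10 = 30 ≡ 14 (mod 16).
    Then x = 0 + 11·14 = 154, valid modulo lcm(11, 16) = 176: x ≡ 154 (mod 176).
  Combine with x ≡ 6 (mod 7); new modulus lcm = 1232.
    Write x = 154 + 176·t and substitute into x ≡ 6 (mod 7): 176·t ≡ 6 − 154 = -148 (mod 7).
    Reduce coefficients mod 7: 1·t ≡ 6 (mod 7).
    So t ≡ 6 (mod 7).
    Then x = 154 + 176·6 = 1210, valid modulo lcm(176, 7) = 1232: x ≡ 1210 (mod 1232).
  Combine with x ≡ 2 (mod 3); new modulus lcm = 3696.
    Write x = 1210 + 1232·t and substitute into x ≡ 2 (mod 3): 1232·t ≡ 2 − 1210 = -1208 (mod 3).
    Reduce coefficients mod 3: 2·t ≡ 1 (mod 3).
    The inverse of 2 mod 3 is 2 (since 2·2 = 4 = 1·3 + 1), so t ≡ 2·1 = 2 ≡ 2 (mod 3).
    Then x = 1210 + 1232·2 = 3674, valid modulo lcm(1232, 3) = 3696: x ≡ 3674 (mod 3696).
Verify against each original: 3674 mod 11 = 0, 3674 mod 16 = 10, 3674 mod 7 = 6, 3674 mod 3 = 2.

x ≡ 3674 (mod 3696).


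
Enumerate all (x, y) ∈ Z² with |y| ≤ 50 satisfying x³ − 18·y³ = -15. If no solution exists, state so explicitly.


The equation is x³ - 18y³ = -15. For fixed y, x³ = 18·y³ − 15, so a solution requires the RHS to be a perfect cube.
Strategy: iterate y from -50 to 50, compute RHS = 18·y³ − 15, and check whether it is a (positive or negative) perfect cube.
Check small values of y:
  y = 0: RHS = -15 is not a perfect cube.
  y = 1: RHS = 3 is not a perfect cube.
  y = -1: RHS = -33 is not a perfect cube.
  y = 2: RHS = 129 is not a perfect cube.
  y = -2: RHS = -159 is not a perfect cube.
  y = 3: RHS = 471 is not a perfect cube.
  y = -3: RHS = -501 is not a perfect cube.
Continuing the search up to |y| = 50 finds no solutions either.
No (x, y) in the scanned range satisfies the equation.

No integer solutions with |y| ≤ 50.


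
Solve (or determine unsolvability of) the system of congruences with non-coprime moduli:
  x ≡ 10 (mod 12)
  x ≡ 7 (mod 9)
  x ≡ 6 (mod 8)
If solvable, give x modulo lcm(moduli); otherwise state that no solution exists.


Moduli 12, 9, 8 are not pairwise coprime, so CRT works modulo lcm(m_i) when all pairwise compatibility conditions hold.
Pairwise compatibility: gcd(m_i, m_j) must divide a_i - a_j for every pair.
Merge one congruence at a time:
  Start: x ≡ 10 (mod 12).
  Combine with x ≡ 7 (mod 9): gcd(12, 9) = 3; 7 - 10 = -3, which IS divisible by 3, so compatible.
    Write x = 10 + 12·t and substitute into x ≡ 7 (mod 9): 12·t ≡ 7 − 10 = -3 (mod 9).
    Divide the congruence (and modulus) by g = 3: 4·t ≡ -1 (mod 3).
    Reduce coefficients mod 3: 1·t ≡ 2 (mod 3).
    So t ≡ 2 (mod 3).
    Then x = 10 + 12·2 = 34, valid modulo lcm(12, 9) = 36: x ≡ 34 (mod 36).
  Combine with x ≡ 6 (mod 8): gcd(36, 8) = 4; 6 - 34 = -28, which IS divisible by 4, so compatible.
    Write x = 34 + 36·t and substitute into x ≡ 6 (mod 8): 36·t ≡ 6 − 34 = -28 (mod 8).
    Divide the congruence (and modulus) by g = 4: 9·t ≡ -7 (mod 2).
    Reduce coefficients mod 2: 1·t ≡ 1 (mod 2).
    So t ≡ 1 (mod 2).
    Then x = 34 + 36·1 = 70, valid modulo lcm(36, 8) = 72: x ≡ 70 (mod 72).
Verify: 70 mod 12 = 10, 70 mod 9 = 7, 70 mod 8 = 6.

x ≡ 70 (mod 72).


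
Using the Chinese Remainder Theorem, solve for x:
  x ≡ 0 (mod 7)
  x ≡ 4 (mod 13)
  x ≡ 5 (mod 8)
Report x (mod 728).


Moduli 7, 13, 8 are pairwise coprime; by CRT there is a unique solution modulo M = 7 · 13 · 8 = 728.
Solve pairwise, accumulating the modulus:
  Start with x ≡ 0 (mod 7).
  Combine with x ≡ 4 (mod 13): since gcd(7, 13) = 1, we get a unique residue mod 91.
    Write x = 0 + 7·t and substitute into x ≡ 4 (mod 13): 7·t ≡ 4 − 0 = 4 (mod 13).
    The inverse of 7 mod 13 is 2 (since 7·2 = 14 = 1·13 + 1), so t ≡ 2·4 = 8 ≡ 8 (mod 13).
    Then x = 0 + 7·8 = 56, valid modulo lcm(7, 13) = 91: x ≡ 56 (mod 91).
  Combine with x ≡ 5 (mod 8): since gcd(91, 8) = 1, we get a unique residue mod 728.
    Write x = 56 + 91·t and substitute into x ≡ 5 (mod 8): 91·t ≡ 5 − 56 = -51 (mod 8).
    Reduce coefficients mod 8: 3·t ≡ 5 (mod 8).
    The inverse of 3 mod 8 is 3 (since 3·3 = 9 = 1·8 + 1), so t ≡ 3·5 = 15 ≡ 7 (mod 8).
    Then x = 56 + 91·7 = 693, valid modulo lcm(91, 8) = 728: x ≡ 693 (mod 728).
Verify: 693 mod 7 = 0 ✓, 693 mod 13 = 4 ✓, 693 mod 8 = 5 ✓.

x ≡ 693 (mod 728).


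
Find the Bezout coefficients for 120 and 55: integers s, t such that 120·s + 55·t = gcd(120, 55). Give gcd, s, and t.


Euclidean algorithm on (120, 55) — divide until remainder is 0:
  120 = 2 · 55 + 10
  55 = 5 · 10 + 5
  10 = 2 · 5 + 0
gcd(120, 55) = 5.
Track Bezout coefficients alongside the remainders: start with r₀ = 120 = a·1 + b·0 (s = 1, t = 0) and r₁ = 55 = a·0 + b·1 (s = 0, t = 1); each new remainder r_{k+1} = r_{k-1} − q_k·r_k inherits s_{k+1} = s_{k-1} − q_k·s_k, t_{k+1} = t_{k-1} − q_k·t_k, so r_k = a·s_k + b·t_k at every step:
  q = 2: r = 10, s = 1 − 2·0 = 1, t = 0 − 2·1 = -2  (check: 120·1 + 55·(-2) = 10)
  q = 5: r = 5, s = 0 − 5·1 = -5, t = 1 − 5·(-2) = 11  (check: 120·(-5) + 55·11 = 5)
The row with r = 5 (the gcd) gives the Bezout coefficients s = -5, t = 11.
Result: 120 · (-5) + 55 · (11) = 5.

gcd(120, 55) = 5; s = -5, t = 11 (check: 120·(-5) + 55·11 = 5).


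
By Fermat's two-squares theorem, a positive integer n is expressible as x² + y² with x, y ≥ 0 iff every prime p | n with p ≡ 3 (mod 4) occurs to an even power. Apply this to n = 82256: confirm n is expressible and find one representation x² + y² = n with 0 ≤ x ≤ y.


Step 1: Factor n = 82256 = 2^4 · 53 · 97.
Step 2: Check the mod-4 condition on each prime factor: 2 = 2 (special); 53 ≡ 1 (mod 4), exponent 1; 97 ≡ 1 (mod 4), exponent 1.
All primes ≡ 3 (mod 4) appear to even exponent (or don't appear), so by the two-squares theorem n IS expressible as a sum of two squares.
Step 3: Build a representation. Group n = k² · m with k = 4 and m = 53 · 97 = 5141 (a product of primes ≡ 1 (mod 4)); a representation of m scales to one of n via (k·x)² + (k·y)² = k²(x² + y²). Each prime p ≡ 1 (mod 4) is itself a sum of two squares; find a² by testing p − a² for a perfect square:
  53: 53 − 1² = 52, 53 − 2² = 49 = 7² ⇒ 53 = 2² + 7².
  97: 97 − 1² = 96, 97 − 2² = 93, 97 − 3² = 88, 97 − 4² = 81 = 9² ⇒ 97 = 4² + 9².
  Combine using the Brahmagupta–Fibonacci identity (a² + b²)(c² + d²) = (ac − bd)² + (ad + bc)² = (ac + bd)² + (ad − bc)²:
  53 · 97 = 5141: from (2² + 7²)(4² + 9²), take (2·4 − 7·9, 2·9 + 7·4) = (8 − 63, 18 + 28) = (-55, 46); dropping signs (only squares matter) gives (55, 46); check 55² + 46² = 3025 + 2116 = 5141 ✓.
  Scale by k = 4: (4·55, 4·46) = (220, 184).
Step 4: Order so x ≤ y and verify: 184² + 220² = 33856 + 48400 = 82256 = n. ✓

n = 82256 = 184² + 220² (one valid representation with x ≤ y).


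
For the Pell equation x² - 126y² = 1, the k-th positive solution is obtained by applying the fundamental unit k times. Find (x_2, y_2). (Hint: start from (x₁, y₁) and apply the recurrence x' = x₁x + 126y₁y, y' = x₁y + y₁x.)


Step 1: Find the fundamental solution (x₁, y₁) of x² - 126y² = 1.
  Expand √126 as a continued fraction. a₀ = ⌊√126⌋ = 11; iterate m_{k+1} = d_k·a_k − m_k, d_{k+1} = (126 − m_{k+1}²)/d_k, a_{k+1} = ⌊(a₀ + m_{k+1})/d_{k+1}⌋ (starting m₀ = 0, d₀ = 1), with convergents p_k = a_k·p_{k-1} + p_{k-2}, q_k = a_k·q_{k-1} + q_{k-2} (p₋₁ = 1, q₋₁ = 0):
  k = 0: a₀ = 11; p₀/q₀ = 11/1; p₀² − 126·q₀² = 121 − 126 = -5.
  k = 1: m = 11, d = 5, a = ⌊(11 + 11)/5⌋ = 4; p/q = (4·11 + 1)/(4·1 + 0) = 45/4; p² − 126·q² = 2025 − 2016 = 9.
  k = 2: m = 9, d = 9, a = ⌊(11 + 9)/9⌋ = 2; p/q = (2·45 + 11)/(2·4 + 1) = 101/9; p² − 126·q² = 10201 − 10206 = -5.
  k = 3: m = 9, d = 5, a = ⌊(11 + 9)/5⌋ = 4; p/q = (4·101 + 45)/(4·9 + 4) = 449/40; p² − 126·q² = 201601 − 201600 = 1.
  The first convergent with p² − 126·q² = 1 gives the fundamental solution (x₁, y₁) = (449, 40).
Step 2: Apply the recurrence (x_{n+1}, y_{n+1}) = (x₁x_n + 126y₁y_n, x₁y_n + y₁x_n) repeatedly.
  From (x_1, y_1) = (449, 40): x_2 = 449·449 + 126·40·40 = 403201; y_2 = 449·40 + 40·449 = 35920.
Step 3: Verify x_2² - 126·y_2² = 162571046401 - 162571046400 = 1 (should be 1). ✓

(x_1, y_1) = (449, 40); (x_2, y_2) = (403201, 35920).


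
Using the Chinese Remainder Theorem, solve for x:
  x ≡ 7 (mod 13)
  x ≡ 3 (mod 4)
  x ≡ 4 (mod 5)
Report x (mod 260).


Moduli 13, 4, 5 are pairwise coprime; by CRT there is a unique solution modulo M = 13 · 4 · 5 = 260.
Solve pairwise, accumulating the modulus:
  Start with x ≡ 7 (mod 13).
  Combine with x ≡ 3 (mod 4): since gcd(13, 4) = 1, we get a unique residue mod 52.
    Write x = 7 + 13·t and substitute into x ≡ 3 (mod 4): 13·t ≡ 3 − 7 = -4 (mod 4).
    Reduce coefficients mod 4: 1·t ≡ 0 (mod 4).
    So t ≡ 0 (mod 4).
    Then x = 7 + 13·0 = 7, valid modulo lcm(13, 4) = 52: x ≡ 7 (mod 52).
  Combine with x ≡ 4 (mod 5): since gcd(52, 5) = 1, we get a unique residue mod 260.
    Write x = 7 + 52·t and substitute into x ≡ 4 (mod 5): 52·t ≡ 4 − 7 = -3 (mod 5).
    Reduce coefficients mod 5: 2·t ≡ 2 (mod 5).
    The inverse of 2 mod 5 is 3 (since 2·3 = 6 = 1·5 + 1), so t ≡ 3·2 = 6 ≡ 1 (mod 5).
    Then x = 7 + 52·1 = 59, valid modulo lcm(52, 5) = 260: x ≡ 59 (mod 260).
Verify: 59 mod 13 = 7 ✓, 59 mod 4 = 3 ✓, 59 mod 5 = 4 ✓.

x ≡ 59 (mod 260).


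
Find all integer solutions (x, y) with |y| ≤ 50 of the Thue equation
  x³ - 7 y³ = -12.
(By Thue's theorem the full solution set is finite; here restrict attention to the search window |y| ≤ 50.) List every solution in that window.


The equation is x³ - 7y³ = -12. For fixed y, x³ = 7·y³ − 12, so a solution requires the RHS to be a perfect cube.
Strategy: iterate y from -50 to 50, compute RHS = 7·y³ − 12, and check whether it is a (positive or negative) perfect cube.
Check small values of y:
  y = 0: RHS = -12 is not a perfect cube.
  y = 1: RHS = -5 is not a perfect cube.
  y = -1: RHS = -19 is not a perfect cube.
  y = 2: RHS = 44 is not a perfect cube.
  y = -2: RHS = -68 is not a perfect cube.
  y = 3: RHS = 177 is not a perfect cube.
  y = -3: RHS = -201 is not a perfect cube.
Continuing the search up to |y| = 50 finds no solutions either.
No (x, y) in the scanned range satisfies the equation.

No integer solutions with |y| ≤ 50.


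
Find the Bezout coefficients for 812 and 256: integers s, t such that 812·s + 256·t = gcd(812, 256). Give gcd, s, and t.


Euclidean algorithm on (812, 256) — divide until remainder is 0:
  812 = 3 · 256 + 44
  256 = 5 · 44 + 36
  44 = 1 · 36 + 8
  36 = 4 · 8 + 4
  8 = 2 · 4 + 0
gcd(812, 256) = 4.
Track Bezout coefficients alongside the remainders: start with r₀ = 812 = a·1 + b·0 (s = 1, t = 0) and r₁ = 256 = a·0 + b·1 (s = 0, t = 1); each new remainder r_{k+1} = r_{k-1} − q_k·r_k inherits s_{k+1} = s_{k-1} − q_k·s_k, t_{k+1} = t_{k-1} − q_k·t_k, so r_k = a·s_k + b·t_k at every step:
  q = 3: r = 44, s = 1 − 3·0 = 1, t = 0 − 3·1 = -3  (check: 812·1 + 256·(-3) = 44)
  q = 5: r = 36, s = 0 − 5·1 = -5, t = 1 − 5·(-3) = 16  (check: 812·(-5) + 256·16 = 36)
  q = 1: r = 8, s = 1 − 1·(-5) = 6, t = -3 − 1·16 = -19  (check: 812·6 + 256·(-19) = 8)
  q = 4: r = 4, s = -5 − 4·6 = -29, t = 16 − 4·(-19) = 92  (check: 812·(-29) + 256·92 = 4)
The row with r = 4 (the gcd) gives the Bezout coefficients s = -29, t = 92.
Result: 812 · (-29) + 256 · (92) = 4.

gcd(812, 256) = 4; s = -29, t = 92 (check: 812·(-29) + 256·92 = 4).


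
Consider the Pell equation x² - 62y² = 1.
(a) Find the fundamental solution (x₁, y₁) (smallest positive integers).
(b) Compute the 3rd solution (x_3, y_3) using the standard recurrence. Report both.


Step 1: Find the fundamental solution (x₁, y₁) of x² - 62y² = 1.
  Expand √62 as a continued fraction. a₀ = ⌊√62⌋ = 7; iterate m_{k+1} = d_k·a_k − m_k, d_{k+1} = (62 − m_{k+1}²)/d_k, a_{k+1} = ⌊(a₀ + m_{k+1})/d_{k+1}⌋ (starting m₀ = 0, d₀ = 1), with convergents p_k = a_k·p_{k-1} + p_{k-2}, q_k = a_k·q_{k-1} + q_{k-2} (p₋₁ = 1, q₋₁ = 0):
  k = 0: a₀ = 7; p₀/q₀ = 7/1; p₀² − 62·q₀² = 49 − 62 = -13.
  k = 1: m = 7, d = 13, a = ⌊(7 + 7)/13⌋ = 1; p/q = (1·7 + 1)/(1·1 + 0) = 8/1; p² − 62·q² = 64 − 62 = 2.
  k = 2: m = 6, d = 2, a = ⌊(7 + 6)/2⌋ = 6; p/q = (6·8 + 7)/(6·1 + 1) = 55/7; p² − 62·q² = 3025 − 3038 = -13.
  k = 3: m = 6, d = 13, a = ⌊(7 + 6)/13⌋ = 1; p/q = (1·55 + 8)/(1·7 + 1) = 63/8; p² − 62·q² = 3969 − 3968 = 1.
  The first convergent with p² − 62·q² = 1 gives the fundamental solution (x₁, y₁) = (63, 8).
Step 2: Apply the recurrence (x_{n+1}, y_{n+1}) = (x₁x_n + 62y₁y_n, x₁y_n + y₁x_n) repeatedly.
  From (x_1, y_1) = (63, 8): x_2 = 63·63 + 62·8·8 = 7937; y_2 = 63·8 + 8·63 = 1008.
  From (x_2, y_2) = (7937, 1008): x_3 = 63·7937 + 62·8·1008 = 999999; y_3 = 63·1008 + 8·7937 = 127000.
Step 3: Verify x_3² - 62·y_3² = 999998000001 - 999998000000 = 1 (should be 1). ✓

(x_1, y_1) = (63, 8); (x_3, y_3) = (999999, 127000).


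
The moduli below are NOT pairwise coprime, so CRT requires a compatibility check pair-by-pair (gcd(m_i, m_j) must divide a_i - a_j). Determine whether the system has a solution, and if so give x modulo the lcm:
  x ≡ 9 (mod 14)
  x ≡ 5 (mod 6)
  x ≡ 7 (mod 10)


Moduli 14, 6, 10 are not pairwise coprime, so CRT works modulo lcm(m_i) when all pairwise compatibility conditions hold.
Pairwise compatibility: gcd(m_i, m_j) must divide a_i - a_j for every pair.
Merge one congruence at a time:
  Start: x ≡ 9 (mod 14).
  Combine with x ≡ 5 (mod 6): gcd(14, 6) = 2; 5 - 9 = -4, which IS divisible by 2, so compatible.
    Write x = 9 + 14·t and substitute into x ≡ 5 (mod 6): 14·t ≡ 5 − 9 = -4 (mod 6).
    Divide the congruence (and modulus) by g = 2: 7·t ≡ -2 (mod 3).
    Reduce coefficients mod 3: 1·t ≡ 1 (mod 3).
    So t ≡ 1 (mod 3).
    Then x = 9 + 14·1 = 23, valid modulo lcm(14, 6) = 42: x ≡ 23 (mod 42).
  Combine with x ≡ 7 (mod 10): gcd(42, 10) = 2; 7 - 23 = -16, which IS divisible by 2, so compatible.
    Write x = 23 + 42·t and substitute into x ≡ 7 (mod 10): 42·t ≡ 7 − 23 = -16 (mod 10).
    Divide the congruence (and modulus) by g = 2: 21·t ≡ -8 (mod 5).
    Reduce coefficients mod 5: 1·t ≡ 2 (mod 5).
    So t ≡ 2 (mod 5).
    Then x = 23 + 42·2 = 107, valid modulo lcm(42, 10) = 210: x ≡ 107 (mod 210).
Verify: 107 mod 14 = 9, 107 mod 6 = 5, 107 mod 10 = 7.

x ≡ 107 (mod 210).


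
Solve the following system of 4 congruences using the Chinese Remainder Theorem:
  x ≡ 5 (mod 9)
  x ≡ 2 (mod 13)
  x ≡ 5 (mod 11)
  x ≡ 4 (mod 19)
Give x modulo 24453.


Product of moduli M = 9 · 13 · 11 · 19 = 24453.
Merge one congruence at a time:
  Start: x ≡ 5 (mod 9).
  Combine with x ≡ 2 (mod 13); new modulus lcm = 117.
    Write x = 5 + 9·t and substitute into x ≡ 2 (mod 13): 9·t ≡ 2 − 5 = -3 (mod 13).
    Reduce coefficients mod 13: 9·t ≡ 10 (mod 13).
    The inverse of 9 mod 13 is 3 (since 9·3 = 27 = 2·13 + 1), so t ≡ 3·10 = 30 ≡ 4 (mod 13).
    Then x = 5 + 9·4 = 41, valid modulo lcm(9, 13) = 117: x ≡ 41 (mod 117).
  Combine with x ≡ 5 (mod 11); new modulus lcm = 1287.
    Write x = 41 + 117·t and substitute into x ≡ 5 (mod 11): 117·t ≡ 5 − 41 = -36 (mod 11).
    Reduce coefficients mod 11: 7·t ≡ 8 (mod 11).
    The inverse of 7 mod 11 is 8 (since 7·8 = 56 = 5·11 + 1), so t ≡ 8·8 = 64 ≡ 9 (mod 11).
    Then x = 41 + 117·9 = 1094, valid modulo lcm(117, 11) = 1287: x ≡ 1094 (mod 1287).
  Combine with x ≡ 4 (mod 19); new modulus lcm = 24453.
    Write x = 1094 + 1287·t and substitute into x ≡ 4 (mod 19): 1287·t ≡ 4 − 1094 = -1090 (mod 19).
    Reduce coefficients mod 19: 14·t ≡ 12 (mod 19).
    The inverse of 14 mod 19 is 15 (since 14·15 = 210 = 11·19 + 1), so t ≡ 15·12 = 180 ≡ 9 (mod 19).
    Then x = 1094 + 1287·9 = 12677, valid modulo lcm(1287, 19) = 24453: x ≡ 12677 (mod 24453).
Verify against each original: 12677 mod 9 = 5, 12677 mod 13 = 2, 12677 mod 11 = 5, 12677 mod 19 = 4.

x ≡ 12677 (mod 24453).


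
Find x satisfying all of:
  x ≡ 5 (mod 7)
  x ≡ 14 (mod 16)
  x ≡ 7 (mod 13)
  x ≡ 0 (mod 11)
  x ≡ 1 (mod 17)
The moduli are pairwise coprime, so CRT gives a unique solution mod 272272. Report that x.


Product of moduli M = 7 · 16 · 13 · 11 · 17 = 272272.
Merge one congruence at a time:
  Start: x ≡ 5 (mod 7).
  Combine with x ≡ 14 (mod 16); new modulus lcm = 112.
    Write x = 5 + 7·t and substitute into x ≡ 14 (mod 16): 7·t ≡ 14 − 5 = 9 (mod 16).
    The inverse of 7 mod 16 is 7 (since 7·7 = 49 = 3·16 + 1), so t ≡ 7·9 = 63 ≡ 15 (mod 16).
    Then x = 5 + 7·15 = 110, valid modulo lcm(7, 16) = 112: x ≡ 110 (mod 112).
  Combine with x ≡ 7 (mod 13); new modulus lcm = 1456.
    Write x = 110 + 112·t and substitute into x ≡ 7 (mod 13): 112·t ≡ 7 − 110 = -103 (mod 13).
    Reduce coefficients mod 13: 8·t ≡ 1 (mod 13).
    The inverse of 8 mod 13 is 5 (since 8·5 = 40 = 3·13 + 1), so t ≡ 5·1 = 5 ≡ 5 (mod 13).
    Then x = 110 + 112·5 = 670, valid modulo lcm(112, 13) = 1456: x ≡ 670 (mod 1456).
  Combine with x ≡ 0 (mod 11); new modulus lcm = 16016.
    Write x = 670 + 1456·t and substitute into x ≡ 0 (mod 11): 1456·t ≡ 0 − 670 = -670 (mod 11).
    Reduce coefficients mod 11: 4·t ≡ 1 (mod 11).
    The inverse of 4 mod 11 is 3 (since 4·3 = 12 = 1·11 + 1), so t ≡ 3·1 = 3 ≡ 3 (mod 11).
    Then x = 670 + 1456·3 = 5038, valid modulo lcm(1456, 11) = 16016: x ≡ 5038 (mod 16016).
  Combine with x ≡ 1 (mod 17); new modulus lcm = 272272.
    Write x = 5038 + 16016·t and substitute into x ≡ 1 (mod 17): 16016·t ≡ 1 − 5038 = -5037 (mod 17).
    Reduce coefficients mod 17: 2·t ≡ 12 (mod 17).
    The inverse of 2 mod 17 is 9 (since 2·9 = 18 = 1·17 + 1), so t ≡ 9·12 = 108 ≡ 6 (mod 17).
    Then x = 5038 + 16016·6 = 101134, valid modulo lcm(16016, 17) = 272272: x ≡ 101134 (mod 272272).
Verify against each original: 101134 mod 7 = 5, 101134 mod 16 = 14, 101134 mod 13 = 7, 101134 mod 11 = 0, 101134 mod 17 = 1.

x ≡ 101134 (mod 272272).


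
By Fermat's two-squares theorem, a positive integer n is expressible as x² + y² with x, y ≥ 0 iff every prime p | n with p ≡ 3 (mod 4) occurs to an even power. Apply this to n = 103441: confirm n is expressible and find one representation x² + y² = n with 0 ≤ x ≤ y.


Step 1: Factor n = 103441 = 13 · 73 · 109.
Step 2: Check the mod-4 condition on each prime factor: 13 ≡ 1 (mod 4), exponent 1; 73 ≡ 1 (mod 4), exponent 1; 109 ≡ 1 (mod 4), exponent 1.
All primes ≡ 3 (mod 4) appear to even exponent (or don't appear), so by the two-squares theorem n IS expressible as a sum of two squares.
Step 3: Build a representation. Here n = 13 · 73 · 109 is a product of primes ≡ 1 (mod 4). Each prime p ≡ 1 (mod 4) is itself a sum of two squares; find a² by testing p − a² for a perfect square:
  13: 13 − 1² = 12, 13 − 2² = 9 = 3² ⇒ 13 = 2² + 3².
  73: 73 − 1² = 72, 73 − 2² = 69, 73 − 3² = 64 = 8² ⇒ 73 = 3² + 8².
  109: 109 − 1² = 108, 109 − 2² = 105, 109 − 3² = 100 = 10² ⇒ 109 = 3² + 10².
  Combine using the Brahmagupta–Fibonacci identity (a² + b²)(c² + d²) = (ac − bd)² + (ad + bc)² = (ac + bd)² + (ad − bc)²:
  13 · 73 = 949: from (2² + 3²)(3² + 8²), take (2·3 − 3·8, 2·8 + 3·3) = (6 − 24, 16 + 9) = (-18, 25); dropping signs (only squares matter) gives (18, 25); check 18² + 25² = 324 + 625 = 949 ✓.
  949 · 109 = 103441: from (18² + 25²)(3² + 10²), take (18·3 − 25·10, 18·10 + 25·3) = (54 − 250, 180 + 75) = (-196, 255); dropping signs (only squares matter) gives (196, 255); check 196² + 255² = 38416 + 65025 = 103441 ✓.
Step 4: Order so x ≤ y and verify: 196² + 255² = 38416 + 65025 = 103441 = n. ✓

n = 103441 = 196² + 255² (one valid representation with x ≤ y).


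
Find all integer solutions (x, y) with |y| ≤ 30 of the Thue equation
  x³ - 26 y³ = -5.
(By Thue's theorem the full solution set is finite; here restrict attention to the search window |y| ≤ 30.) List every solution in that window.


The equation is x³ - 26y³ = -5. For fixed y, x³ = 26·y³ − 5, so a solution requires the RHS to be a perfect cube.
Strategy: iterate y from -30 to 30, compute RHS = 26·y³ − 5, and check whether it is a (positive or negative) perfect cube.
Check small values of y:
  y = 0: RHS = -5 is not a perfect cube.
  y = 1: RHS = 21 is not a perfect cube.
  y = -1: RHS = -31 is not a perfect cube.
  y = 2: RHS = 203 is not a perfect cube.
  y = -2: RHS = -213 is not a perfect cube.
  y = 3: RHS = 697 is not a perfect cube.
  y = -3: RHS = -707 is not a perfect cube.
Continuing the search up to |y| = 30 finds no solutions either.
No (x, y) in the scanned range satisfies the equation.

No integer solutions with |y| ≤ 30.


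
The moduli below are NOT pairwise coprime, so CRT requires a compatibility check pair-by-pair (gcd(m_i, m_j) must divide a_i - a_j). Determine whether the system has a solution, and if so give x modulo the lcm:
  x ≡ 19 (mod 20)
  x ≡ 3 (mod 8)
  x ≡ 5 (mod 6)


Moduli 20, 8, 6 are not pairwise coprime, so CRT works modulo lcm(m_i) when all pairwise compatibility conditions hold.
Pairwise compatibility: gcd(m_i, m_j) must divide a_i - a_j for every pair.
Merge one congruence at a time:
  Start: x ≡ 19 (mod 20).
  Combine with x ≡ 3 (mod 8): gcd(20, 8) = 4; 3 - 19 = -16, which IS divisible by 4, so compatible.
    Write x = 19 + 20·t and substitute into x ≡ 3 (mod 8): 20·t ≡ 3 − 19 = -16 (mod 8).
    Divide the congruence (and modulus) by g = 4: 5·t ≡ -4 (mod 2).
    Reduce coefficients mod 2: 1·t ≡ 0 (mod 2).
    So t ≡ 0 (mod 2).
    Then x = 19 + 20·0 = 19, valid modulo lcm(20, 8) = 40: x ≡ 19 (mod 40).
  Combine with x ≡ 5 (mod 6): gcd(40, 6) = 2; 5 - 19 = -14, which IS divisible by 2, so compatible.
    Write x = 19 + 40·t and substitute into x ≡ 5 (mod 6): 40·t ≡ 5 − 19 = -14 (mod 6).
    Divide the congruence (and modulus) by g = 2: 20·t ≡ -7 (mod 3).
    Reduce coefficients mod 3: 2·t ≡ 2 (mod 3).
    The inverse of 2 mod 3 is 2 (since 2·2 = 4 = 1·3 + 1), so t ≡ 2·2 = 4 ≡ 1 (mod 3).
    Then x = 19 + 40·1 = 59, valid modulo lcm(40, 6) = 120: x ≡ 59 (mod 120).
Verify: 59 mod 20 = 19, 59 mod 8 = 3, 59 mod 6 = 5.

x ≡ 59 (mod 120).


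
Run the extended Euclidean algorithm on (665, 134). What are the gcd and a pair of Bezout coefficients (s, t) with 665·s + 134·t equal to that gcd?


Euclidean algorithm on (665, 134) — divide until remainder is 0:
  665 = 4 · 134 + 129
  134 = 1 · 129 + 5
  129 = 25 · 5 + 4
  5 = 1 · 4 + 1
  4 = 4 · 1 + 0
gcd(665, 134) = 1.
Track Bezout coefficients alongside the remainders: start with r₀ = 665 = a·1 + b·0 (s = 1, t = 0) and r₁ = 134 = a·0 + b·1 (s = 0, t = 1); each new remainder r_{k+1} = r_{k-1} − q_k·r_k inherits s_{k+1} = s_{k-1} − q_k·s_k, t_{k+1} = t_{k-1} − q_k·t_k, so r_k = a·s_k + b·t_k at every step:
  q = 4: r = 129, s = 1 − 4·0 = 1, t = 0 − 4·1 = -4  (check: 665·1 + 134·(-4) = 129)
  q = 1: r = 5, s = 0 − 1·1 = -1, t = 1 − 1·(-4) = 5  (check: 665·(-1) + 134·5 = 5)
  q = 25: r = 4, s = 1 − 25·(-1) = 26, t = -4 − 25·5 = -129  (check: 665·26 + 134·(-129) = 4)
  q = 1: r = 1, s = -1 − 1·26 = -27, t = 5 − 1·(-129) = 134  (check: 665·(-27) + 134·134 = 1)
The row with r = 1 (the gcd) gives the Bezout coefficients s = -27, t = 134.
Result: 665 · (-27) + 134 · (134) = 1.

gcd(665, 134) = 1; s = -27, t = 134 (check: 665·(-27) + 134·134 = 1).


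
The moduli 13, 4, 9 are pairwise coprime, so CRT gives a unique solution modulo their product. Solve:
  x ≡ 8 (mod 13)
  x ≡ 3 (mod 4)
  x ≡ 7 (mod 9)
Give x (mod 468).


Moduli 13, 4, 9 are pairwise coprime; by CRT there is a unique solution modulo M = 13 · 4 · 9 = 468.
Solve pairwise, accumulating the modulus:
  Start with x ≡ 8 (mod 13).
  Combine with x ≡ 3 (mod 4): since gcd(13, 4) = 1, we get a unique residue mod 52.
    Write x = 8 + 13·t and substitute into x ≡ 3 (mod 4): 13·t ≡ 3 − 8 = -5 (mod 4).
    Reduce coefficients mod 4: 1·t ≡ 3 (mod 4).
    So t ≡ 3 (mod 4).
    Then x = 8 + 13·3 = 47, valid modulo lcm(13, 4) = 52: x ≡ 47 (mod 52).
  Combine with x ≡ 7 (mod 9): since gcd(52, 9) = 1, we get a unique residue mod 468.
    Write x = 47 + 52·t and substitute into x ≡ 7 (mod 9): 52·t ≡ 7 − 47 = -40 (mod 9).
    Reduce coefficients mod 9: 7·t ≡ 5 (mod 9).
    The inverse of 7 mod 9 is 4 (since 7·4 = 28 = 3·9 + 1), so t ≡ 4·5 = 20 ≡ 2 (mod 9).
    Then x = 47 + 52·2 = 151, valid modulo lcm(52, 9) = 468: x ≡ 151 (mod 468).
Verify: 151 mod 13 = 8 ✓, 151 mod 4 = 3 ✓, 151 mod 9 = 7 ✓.

x ≡ 151 (mod 468).


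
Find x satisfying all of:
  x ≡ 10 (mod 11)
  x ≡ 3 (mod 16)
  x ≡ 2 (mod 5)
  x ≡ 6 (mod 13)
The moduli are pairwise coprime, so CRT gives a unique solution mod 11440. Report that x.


Product of moduli M = 11 · 16 · 5 · 13 = 11440.
Merge one congruence at a time:
  Start: x ≡ 10 (mod 11).
  Combine with x ≡ 3 (mod 16); new modulus lcm = 176.
    Write x = 10 + 11·t and substitute into x ≡ 3 (mod 16): 11·t ≡ 3 − 10 = -7 (mod 16).
    Reduce coefficients mod 16: 11·t ≡ 9 (mod 16).
    The inverse of 11 mod 16 is 3 (since 11·3 = 33 = 2·16 + 1), so t ≡ 3·9 = 27 ≡ 11 (mod 16).
    Then x = 10 + 11·11 = 131, valid modulo lcm(11, 16) = 176: x ≡ 131 (mod 176).
  Combine with x ≡ 2 (mod 5); new modulus lcm = 880.
    Write x = 131 + 176·t and substitute into x ≡ 2 (mod 5): 176·t ≡ 2 − 131 = -129 (mod 5).
    Reduce coefficients mod 5: 1·t ≡ 1 (mod 5).
    So t ≡ 1 (mod 5).
    Then x = 131 + 176·1 = 307, valid modulo lcm(176, 5) = 880: x ≡ 307 (mod 880).
  Combine with x ≡ 6 (mod 13); new modulus lcm = 11440.
    Write x = 307 + 880·t and substitute into x ≡ 6 (mod 13): 880·t ≡ 6 − 307 = -301 (mod 13).
    Reduce coefficients mod 13: 9·t ≡ 11 (mod 13).
    The inverse of 9 mod 13 is 3 (since 9·3 = 27 = 2·13 + 1), so t ≡ 3·11 = 33 ≡ 7 (mod 13).
    Then x = 307 + 880·7 = 6467, valid modulo lcm(880, 13) = 11440: x ≡ 6467 (mod 11440).
Verify against each original: 6467 mod 11 = 10, 6467 mod 16 = 3, 6467 mod 5 = 2, 6467 mod 13 = 6.

x ≡ 6467 (mod 11440).


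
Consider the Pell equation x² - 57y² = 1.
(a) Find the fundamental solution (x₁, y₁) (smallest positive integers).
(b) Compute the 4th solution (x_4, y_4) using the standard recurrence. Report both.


Step 1: Find the fundamental solution (x₁, y₁) of x² - 57y² = 1.
  Expand √57 as a continued fraction. a₀ = ⌊√57⌋ = 7; iterate m_{k+1} = d_k·a_k − m_k, d_{k+1} = (57 − m_{k+1}²)/d_k, a_{k+1} = ⌊(a₀ + m_{k+1})/d_{k+1}⌋ (starting m₀ = 0, d₀ = 1), with convergents p_k = a_k·p_{k-1} + p_{k-2}, q_k = a_k·q_{k-1} + q_{k-2} (p₋₁ = 1, q₋₁ = 0):
  k = 0: a₀ = 7; p₀/q₀ = 7/1; p₀² − 57·q₀² = 49 − 57 = -8.
  k = 1: m = 7, d = 8, a = ⌊(7 + 7)/8⌋ = 1; p/q = (1·7 + 1)/(1·1 + 0) = 8/1; p² − 57·q² = 64 − 57 = 7.
  k = 2: m = 1, d = 7, a = ⌊(7 + 1)/7⌋ = 1; p/q = (1·8 + 7)/(1·1 + 1) = 15/2; p² − 57·q² = 225 − 228 = -3.
  k = 3: m = 6, d = 3, a = ⌊(7 + 6)/3⌋ = 4; p/q = (4·15 + 8)/(4·2 + 1) = 68/9; p² − 57·q² = 4624 − 4617 = 7.
  k = 4: m = 6, d = 7, a = ⌊(7 + 6)/7⌋ = 1; p/q = (1·68 + 15)/(1·9 + 2) = 83/11; p² − 57·q² = 6889 − 6897 = -8.
  k = 5: m = 1, d = 8, a = ⌊(7 + 1)/8⌋ = 1; p/q = (1·83 + 68)/(1·11 + 9) = 151/20; p² − 57·q² = 22801 − 22800 = 1.
  The first convergent with p² − 57·q² = 1 gives the fundamental solution (x₁, y₁) = (151, 20).
Step 2: Apply the recurrence (x_{n+1}, y_{n+1}) = (x₁x_n + 57y₁y_n, x₁y_n + y₁x_n) repeatedly.
  From (x_1, y_1) = (151, 20): x_2 = 151·151 + 57·20·20 = 45601; y_2 = 151·20 + 20·151 = 6040.
  From (x_2, y_2) = (45601, 6040): x_3 = 151·45601 + 57·20·6040 = 13771351; y_3 = 151·6040 + 20·45601 = 1824060.
  From (x_3, y_3) = (13771351, 1824060): x_4 = 151·13771351 + 57·20·1824060 = 4158902401; y_4 = 151·1824060 + 20·13771351 = 550860080.
Step 3: Verify x_4² - 57·y_4² = 17296469181043564801 - 17296469181043564800 = 1 (should be 1). ✓

(x_1, y_1) = (151, 20); (x_4, y_4) = (4158902401, 550860080).


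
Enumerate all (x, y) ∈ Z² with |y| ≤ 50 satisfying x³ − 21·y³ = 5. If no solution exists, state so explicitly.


The equation is x³ - 21y³ = 5. For fixed y, x³ = 21·y³ + 5, so a solution requires the RHS to be a perfect cube.
Strategy: iterate y from -50 to 50, compute RHS = 21·y³ + 5, and check whether it is a (positive or negative) perfect cube.
Check small values of y:
  y = 0: RHS = 5 is not a perfect cube.
  y = 1: RHS = 26 is not a perfect cube.
  y = -1: RHS = -16 is not a perfect cube.
  y = 2: RHS = 173 is not a perfect cube.
  y = -2: RHS = -163 is not a perfect cube.
  y = 3: RHS = 572 is not a perfect cube.
  y = -3: RHS = -562 is not a perfect cube.
Continuing the search up to |y| = 50 finds no solutions either.
No (x, y) in the scanned range satisfies the equation.

No integer solutions with |y| ≤ 50.
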